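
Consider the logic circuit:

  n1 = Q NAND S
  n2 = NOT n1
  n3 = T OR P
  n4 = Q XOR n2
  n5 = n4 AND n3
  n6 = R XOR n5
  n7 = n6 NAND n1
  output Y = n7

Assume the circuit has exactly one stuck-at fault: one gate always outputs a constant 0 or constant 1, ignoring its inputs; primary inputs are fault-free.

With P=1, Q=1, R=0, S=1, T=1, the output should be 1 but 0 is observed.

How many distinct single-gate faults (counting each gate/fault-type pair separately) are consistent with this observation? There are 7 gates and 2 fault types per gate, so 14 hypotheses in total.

2

Fault-free: n1=0, n2=1, n3=1, n4=0, n5=0, n6=0, n7=1 → 1. Observed 0.
  n1 stuck-at-0: output 1 ✗
  n1 stuck-at-1: output 0 ✓
  n2 stuck-at-0: output 1 ✗
  n2 stuck-at-1: output 1 ✗
  n3 stuck-at-0: output 1 ✗
  n3 stuck-at-1: output 1 ✗
  n4 stuck-at-0: output 1 ✗
  n4 stuck-at-1: output 1 ✗
  n5 stuck-at-0: output 1 ✗
  n5 stuck-at-1: output 1 ✗
  n6 stuck-at-0: output 1 ✗
  n6 stuck-at-1: output 1 ✗
  n7 stuck-at-0: output 0 ✓
  n7 stuck-at-1: output 1 ✗
Consistent faults: {n1 stuck-at-1, n7 stuck-at-0} — 2 in all.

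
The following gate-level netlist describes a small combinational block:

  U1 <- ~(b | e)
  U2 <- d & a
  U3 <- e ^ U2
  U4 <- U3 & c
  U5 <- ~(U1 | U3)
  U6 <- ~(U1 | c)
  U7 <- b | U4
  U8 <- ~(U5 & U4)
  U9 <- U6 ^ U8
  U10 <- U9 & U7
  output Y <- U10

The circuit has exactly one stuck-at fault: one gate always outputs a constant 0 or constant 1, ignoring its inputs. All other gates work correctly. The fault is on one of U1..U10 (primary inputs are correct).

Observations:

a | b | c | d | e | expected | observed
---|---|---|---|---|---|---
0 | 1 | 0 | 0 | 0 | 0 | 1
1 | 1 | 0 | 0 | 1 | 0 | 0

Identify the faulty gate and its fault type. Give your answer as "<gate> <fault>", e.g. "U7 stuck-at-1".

Fault-free values for test 1 (a=0, b=1, c=0, d=0, e=0): U1=0, U2=0, U3=0, U4=0, U5=1, U6=1, U7=1, U8=1, U9=0, U10=0, giving Y=0. Observed 1.
Test 1: faults giving observed 1 are {U1 stuck-at-1, U4 stuck-at-1, U6 stuck-at-0, U8 stuck-at-0, U9 stuck-at-1, U10 stuck-at-1}.
Test 2 (a=1, b=1, c=0, d=0, e=1): fault-free U1=0, U2=0, U3=1, U4=0, U5=0, U6=1, U7=1, U8=1, U9=0, U10=0 → 0; observed 0. Eliminates U1 stuck-at-1, U6 stuck-at-0, U8 stuck-at-0, U9 stuck-at-1, U10 stuck-at-1.
Only U4 stuck-at-1 is consistent with every test.

U4 stuck-at-1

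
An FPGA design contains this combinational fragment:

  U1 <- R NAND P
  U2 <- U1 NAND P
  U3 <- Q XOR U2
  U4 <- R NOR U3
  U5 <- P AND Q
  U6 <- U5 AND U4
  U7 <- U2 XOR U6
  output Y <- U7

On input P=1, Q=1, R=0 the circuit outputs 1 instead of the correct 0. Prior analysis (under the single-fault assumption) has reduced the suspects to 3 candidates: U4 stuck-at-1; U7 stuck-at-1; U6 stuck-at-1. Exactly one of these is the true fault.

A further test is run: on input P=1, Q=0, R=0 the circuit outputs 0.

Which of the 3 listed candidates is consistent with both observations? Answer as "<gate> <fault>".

Evaluate each candidate on input P=1, Q=0, R=0:
  U4 stuck-at-1: U1=1, U2=0, U3=0, U4=1 [stuck-at-1], U5=0, U6=0, U7=0 → 0 — matches
  U7 stuck-at-1: U1=1, U2=0, U3=0, U4=1, U5=0, U6=0, U7=1 [stuck-at-1] → 1 — eliminated
  U6 stuck-at-1: U1=1, U2=0, U3=0, U4=1, U5=0, U6=1 [stuck-at-1], U7=1 → 1 — eliminated
Only U4 stuck-at-1 reproduces the observed 0.

U4 stuck-at-1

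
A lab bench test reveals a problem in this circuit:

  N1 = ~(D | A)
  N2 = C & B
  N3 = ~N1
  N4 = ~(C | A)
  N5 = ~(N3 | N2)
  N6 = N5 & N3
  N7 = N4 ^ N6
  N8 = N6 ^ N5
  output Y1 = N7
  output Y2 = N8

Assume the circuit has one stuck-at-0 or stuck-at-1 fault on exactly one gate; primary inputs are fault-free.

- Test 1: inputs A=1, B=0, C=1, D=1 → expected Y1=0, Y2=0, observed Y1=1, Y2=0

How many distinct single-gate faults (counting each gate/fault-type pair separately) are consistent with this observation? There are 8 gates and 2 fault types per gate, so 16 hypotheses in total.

Fault-free: N1=0, N2=0, N3=1, N4=0, N5=0, N6=0, N7=0, N8=0 → Y1=0, Y2=0. Observed Y1=1, Y2=0.
  N1: none of the 2 fault types match ✗
  N2: none of the 2 fault types match ✗
  N3: none of the 2 fault types match ✗
  N4: stuck-at-1 ✓; others ✗
  N5: stuck-at-1 ✓; others ✗
  N6: none of the 2 fault types match ✗
  N7: stuck-at-1 ✓; others ✗
  N8: none of the 2 fault types match ✗
Consistent faults: {N4 stuck-at-1, N5 stuck-at-1, N7 stuck-at-1} — 3 in all.

3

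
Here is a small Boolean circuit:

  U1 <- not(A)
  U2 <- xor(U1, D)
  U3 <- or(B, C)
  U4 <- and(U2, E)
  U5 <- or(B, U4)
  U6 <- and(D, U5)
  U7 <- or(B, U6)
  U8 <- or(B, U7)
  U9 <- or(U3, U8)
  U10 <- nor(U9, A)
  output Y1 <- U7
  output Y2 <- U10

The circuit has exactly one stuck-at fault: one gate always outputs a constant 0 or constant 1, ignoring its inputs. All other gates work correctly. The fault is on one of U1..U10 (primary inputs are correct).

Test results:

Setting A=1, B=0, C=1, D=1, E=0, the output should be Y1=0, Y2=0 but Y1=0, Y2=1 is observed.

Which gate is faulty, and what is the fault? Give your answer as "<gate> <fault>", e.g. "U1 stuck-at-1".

U10 stuck-at-1

Fault-free values for test 1 (A=1, B=0, C=1, D=1, E=0): U1=0, U2=1, U3=1, U4=0, U5=0, U6=0, U7=0, U8=0, U9=1, U10=0, giving Y1=0, Y2=0. Observed Y1=0, Y2=1.
Test 1: faults giving observed Y1=0, Y2=1 are {U10 stuck-at-1}.
Only U10 stuck-at-1 is consistent with every test.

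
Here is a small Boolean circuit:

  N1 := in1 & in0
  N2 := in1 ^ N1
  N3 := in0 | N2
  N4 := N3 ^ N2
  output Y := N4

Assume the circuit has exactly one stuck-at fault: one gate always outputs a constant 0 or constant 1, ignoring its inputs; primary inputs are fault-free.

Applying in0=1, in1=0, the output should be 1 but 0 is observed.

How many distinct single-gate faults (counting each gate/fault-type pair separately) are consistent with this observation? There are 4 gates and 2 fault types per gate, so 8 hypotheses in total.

Fault-free: N1=0, N2=0, N3=1, N4=1 → 1. Observed 0.
  N1 stuck-at-0: output 1 ✗
  N1 stuck-at-1: output 0 ✓
  N2 stuck-at-0: output 1 ✗
  N2 stuck-at-1: output 0 ✓
  N3 stuck-at-0: output 0 ✓
  N3 stuck-at-1: output 1 ✗
  N4 stuck-at-0: output 0 ✓
  N4 stuck-at-1: output 1 ✗
Consistent faults: {N1 stuck-at-1, N2 stuck-at-1, N3 stuck-at-0, N4 stuck-at-0} — 4 in all.

4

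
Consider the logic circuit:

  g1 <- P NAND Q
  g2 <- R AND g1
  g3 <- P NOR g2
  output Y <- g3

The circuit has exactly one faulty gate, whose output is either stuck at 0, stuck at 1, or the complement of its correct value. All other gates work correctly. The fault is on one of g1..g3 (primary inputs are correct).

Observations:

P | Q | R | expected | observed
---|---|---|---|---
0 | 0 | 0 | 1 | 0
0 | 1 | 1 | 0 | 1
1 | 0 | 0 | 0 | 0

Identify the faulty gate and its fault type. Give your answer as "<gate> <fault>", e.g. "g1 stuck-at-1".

g2 inverted output

Fault-free values for test 1 (P=0, Q=0, R=0): g1=1, g2=0, g3=1, giving Y=1. Observed 0.
Test 1: faults giving observed 0 are {g2 stuck-at-1, g2 inverted output, g3 stuck-at-0, g3 inverted output}.
Test 2 (P=0, Q=1, R=1): fault-free g1=1, g2=1, g3=0 → 0; observed 1. Eliminates g2 stuck-at-1, g3 stuck-at-0.
Test 3 (P=1, Q=0, R=0): fault-free g1=1, g2=0, g3=0 → 0; observed 0. Eliminates g3 inverted output.
Only g2 inverted output is consistent with every test.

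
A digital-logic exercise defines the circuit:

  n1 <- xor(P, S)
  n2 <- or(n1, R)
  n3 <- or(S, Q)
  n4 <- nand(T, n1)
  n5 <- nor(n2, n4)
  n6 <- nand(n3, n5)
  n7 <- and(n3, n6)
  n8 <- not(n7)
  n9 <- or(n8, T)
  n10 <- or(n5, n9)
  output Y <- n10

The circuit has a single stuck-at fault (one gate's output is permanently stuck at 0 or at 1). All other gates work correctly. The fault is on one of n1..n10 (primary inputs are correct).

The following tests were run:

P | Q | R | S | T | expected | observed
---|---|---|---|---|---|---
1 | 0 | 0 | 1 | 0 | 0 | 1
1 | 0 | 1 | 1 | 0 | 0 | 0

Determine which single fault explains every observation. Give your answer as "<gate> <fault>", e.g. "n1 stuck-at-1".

n4 stuck-at-0

Fault-free values for test 1 (P=1, Q=0, R=0, S=1, T=0): n1=0, n2=0, n3=1, n4=1, n5=0, n6=1, n7=1, n8=0, n9=0, n10=0, giving Y=0. Observed 1.
Test 1: faults giving observed 1 are {n3 stuck-at-0, n4 stuck-at-0, n5 stuck-at-1, n6 stuck-at-0, n7 stuck-at-0, n8 stuck-at-1, n9 stuck-at-1, n10 stuck-at-1}.
Test 2 (P=1, Q=0, R=1, S=1, T=0): fault-free n1=0, n2=1, n3=1, n4=1, n5=0, n6=1, n7=1, n8=0, n9=0, n10=0 → 0; observed 0. Eliminates n3 stuck-at-0, n5 stuck-at-1, n6 stuck-at-0, n7 stuck-at-0, n8 stuck-at-1, n9 stuck-at-1, n10 stuck-at-1.
Only n4 stuck-at-0 is consistent with every test.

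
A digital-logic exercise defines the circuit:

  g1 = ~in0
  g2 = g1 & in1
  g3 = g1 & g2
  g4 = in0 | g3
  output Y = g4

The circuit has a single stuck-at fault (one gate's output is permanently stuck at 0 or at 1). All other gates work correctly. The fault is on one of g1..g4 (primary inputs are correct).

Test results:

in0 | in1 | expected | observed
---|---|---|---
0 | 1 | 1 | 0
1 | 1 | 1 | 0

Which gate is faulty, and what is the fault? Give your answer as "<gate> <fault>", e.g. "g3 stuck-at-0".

g4 stuck-at-0

Fault-free values for test 1 (in0=0, in1=1): g1=1, g2=1, g3=1, g4=1, giving Y=1. Observed 0.
Test 1: faults giving observed 0 are {g1 stuck-at-0, g2 stuck-at-0, g3 stuck-at-0, g4 stuck-at-0}.
Test 2 (in0=1, in1=1): fault-free g1=0, g2=0, g3=0, g4=1 → 1; observed 0. Eliminates g1 stuck-at-0, g2 stuck-at-0, g3 stuck-at-0.
Only g4 stuck-at-0 is consistent with every test.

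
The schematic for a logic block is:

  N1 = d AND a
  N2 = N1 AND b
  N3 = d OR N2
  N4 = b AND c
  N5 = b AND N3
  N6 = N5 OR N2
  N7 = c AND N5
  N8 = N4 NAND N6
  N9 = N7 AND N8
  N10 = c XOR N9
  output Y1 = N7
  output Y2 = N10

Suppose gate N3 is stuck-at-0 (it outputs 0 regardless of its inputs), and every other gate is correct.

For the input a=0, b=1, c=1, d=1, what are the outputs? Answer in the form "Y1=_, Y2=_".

Propagate with N3 forced: N1=0, N2=0, N3=0 [stuck-at-0], N4=1, N5=0, N6=0, N7=0, N8=1, N9=0, N10=1.
So the outputs are Y1=0, Y2=1. (Without the fault they would be Y1=1, Y2=1.)

Y1=0, Y2=1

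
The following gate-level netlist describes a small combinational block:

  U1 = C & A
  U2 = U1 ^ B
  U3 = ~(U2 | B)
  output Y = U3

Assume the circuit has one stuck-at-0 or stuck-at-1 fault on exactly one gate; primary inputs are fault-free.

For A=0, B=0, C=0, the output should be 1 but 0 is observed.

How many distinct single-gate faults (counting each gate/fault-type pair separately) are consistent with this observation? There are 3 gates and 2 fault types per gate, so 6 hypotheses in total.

Fault-free: U1=0, U2=0, U3=1 → 1. Observed 0.
  U1 stuck-at-0: output 1 ✗
  U1 stuck-at-1: output 0 ✓
  U2 stuck-at-0: output 1 ✗
  U2 stuck-at-1: output 0 ✓
  U3 stuck-at-0: output 0 ✓
  U3 stuck-at-1: output 1 ✗
Consistent faults: {U1 stuck-at-1, U2 stuck-at-1, U3 stuck-at-0} — 3 in all.

3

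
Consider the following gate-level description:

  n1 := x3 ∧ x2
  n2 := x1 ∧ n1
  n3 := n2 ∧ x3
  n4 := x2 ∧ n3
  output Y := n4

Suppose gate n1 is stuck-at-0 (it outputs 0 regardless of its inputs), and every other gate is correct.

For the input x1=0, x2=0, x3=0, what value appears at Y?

Propagate with n1 forced: n1=0 [stuck-at-0], n2=0, n3=0, n4=0.
So Y = 0. (Same as the fault-free value — the fault is masked on this input.)

0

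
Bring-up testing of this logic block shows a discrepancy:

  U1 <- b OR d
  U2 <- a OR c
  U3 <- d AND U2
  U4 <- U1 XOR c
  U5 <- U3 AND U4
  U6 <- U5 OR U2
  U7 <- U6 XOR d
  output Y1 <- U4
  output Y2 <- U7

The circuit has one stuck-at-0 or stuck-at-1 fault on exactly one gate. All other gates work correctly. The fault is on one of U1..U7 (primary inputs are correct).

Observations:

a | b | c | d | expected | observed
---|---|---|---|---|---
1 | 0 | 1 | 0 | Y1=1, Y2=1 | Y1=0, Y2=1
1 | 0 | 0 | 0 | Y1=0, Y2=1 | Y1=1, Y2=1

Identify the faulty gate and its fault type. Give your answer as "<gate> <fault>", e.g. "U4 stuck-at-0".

U1 stuck-at-1

Fault-free values for test 1 (a=1, b=0, c=1, d=0): U1=0, U2=1, U3=0, U4=1, U5=0, U6=1, U7=1, giving Y1=1, Y2=1. Observed Y1=0, Y2=1.
Test 1: faults giving observed Y1=0, Y2=1 are {U1 stuck-at-1, U4 stuck-at-0}.
Test 2 (a=1, b=0, c=0, d=0): fault-free U1=0, U2=1, U3=0, U4=0, U5=0, U6=1, U7=1 → Y1=0, Y2=1; observed Y1=1, Y2=1. Eliminates U4 stuck-at-0.
Only U1 stuck-at-1 is consistent with every test.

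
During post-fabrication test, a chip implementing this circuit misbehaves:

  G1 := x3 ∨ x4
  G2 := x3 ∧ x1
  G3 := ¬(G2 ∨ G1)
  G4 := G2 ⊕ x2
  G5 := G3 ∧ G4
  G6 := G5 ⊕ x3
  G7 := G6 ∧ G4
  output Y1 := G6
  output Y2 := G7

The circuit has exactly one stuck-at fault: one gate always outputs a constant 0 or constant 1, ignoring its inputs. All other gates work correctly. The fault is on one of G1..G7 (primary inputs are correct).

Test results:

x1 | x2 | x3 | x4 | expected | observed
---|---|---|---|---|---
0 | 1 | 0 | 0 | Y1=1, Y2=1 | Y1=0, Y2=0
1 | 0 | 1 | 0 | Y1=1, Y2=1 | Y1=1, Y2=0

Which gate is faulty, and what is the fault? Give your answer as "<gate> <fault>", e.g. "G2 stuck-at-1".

G4 stuck-at-0

Fault-free values for test 1 (x1=0, x2=1, x3=0, x4=0): G1=0, G2=0, G3=1, G4=1, G5=1, G6=1, G7=1, giving Y1=1, Y2=1. Observed Y1=0, Y2=0.
Test 1: faults giving observed Y1=0, Y2=0 are {G1 stuck-at-1, G2 stuck-at-1, G3 stuck-at-0, G4 stuck-at-0, G5 stuck-at-0, G6 stuck-at-0}.
Test 2 (x1=1, x2=0, x3=1, x4=0): fault-free G1=1, G2=1, G3=0, G4=1, G5=0, G6=1, G7=1 → Y1=1, Y2=1; observed Y1=1, Y2=0. Eliminates G1 stuck-at-1, G2 stuck-at-1, G3 stuck-at-0, G5 stuck-at-0, G6 stuck-at-0.
Only G4 stuck-at-0 is consistent with every test.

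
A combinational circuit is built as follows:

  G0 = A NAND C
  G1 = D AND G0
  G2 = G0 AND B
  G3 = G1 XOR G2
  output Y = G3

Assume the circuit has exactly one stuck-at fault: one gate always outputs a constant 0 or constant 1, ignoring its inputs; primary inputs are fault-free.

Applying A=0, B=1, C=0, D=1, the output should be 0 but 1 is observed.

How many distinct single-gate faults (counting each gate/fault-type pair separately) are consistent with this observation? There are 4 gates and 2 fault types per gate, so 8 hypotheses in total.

Fault-free: G0=1, G1=1, G2=1, G3=0 → 0. Observed 1.
  G0 stuck-at-0: output 0 ✗
  G0 stuck-at-1: output 0 ✗
  G1 stuck-at-0: output 1 ✓
  G1 stuck-at-1: output 0 ✗
  G2 stuck-at-0: output 1 ✓
  G2 stuck-at-1: output 0 ✗
  G3 stuck-at-0: output 0 ✗
  G3 stuck-at-1: output 1 ✓
Consistent faults: {G1 stuck-at-0, G2 stuck-at-0, G3 stuck-at-1} — 3 in all.

3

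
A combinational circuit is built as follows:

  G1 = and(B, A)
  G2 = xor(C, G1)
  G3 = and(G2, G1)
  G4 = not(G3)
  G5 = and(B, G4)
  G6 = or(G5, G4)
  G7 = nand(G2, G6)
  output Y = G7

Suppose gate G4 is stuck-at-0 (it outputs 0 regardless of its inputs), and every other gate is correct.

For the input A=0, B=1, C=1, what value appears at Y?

1

Propagate with G4 forced: G1=0, G2=1, G3=0, G4=0 [stuck-at-0], G5=0, G6=0, G7=1.
So Y = 1. (Without the fault it would be 0.)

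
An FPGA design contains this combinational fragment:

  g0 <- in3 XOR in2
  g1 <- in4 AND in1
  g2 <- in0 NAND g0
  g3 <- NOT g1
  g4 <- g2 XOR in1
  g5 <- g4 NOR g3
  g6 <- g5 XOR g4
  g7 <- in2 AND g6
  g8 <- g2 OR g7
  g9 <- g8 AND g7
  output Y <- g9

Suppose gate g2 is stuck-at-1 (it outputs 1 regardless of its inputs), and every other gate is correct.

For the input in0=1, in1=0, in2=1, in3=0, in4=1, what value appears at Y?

1

Propagate with g2 forced: g0=1, g1=0, g2=1 [stuck-at-1], g3=1, g4=1, g5=0, g6=1, g7=1, g8=1, g9=1.
So Y = 1. (Without the fault it would be 0.)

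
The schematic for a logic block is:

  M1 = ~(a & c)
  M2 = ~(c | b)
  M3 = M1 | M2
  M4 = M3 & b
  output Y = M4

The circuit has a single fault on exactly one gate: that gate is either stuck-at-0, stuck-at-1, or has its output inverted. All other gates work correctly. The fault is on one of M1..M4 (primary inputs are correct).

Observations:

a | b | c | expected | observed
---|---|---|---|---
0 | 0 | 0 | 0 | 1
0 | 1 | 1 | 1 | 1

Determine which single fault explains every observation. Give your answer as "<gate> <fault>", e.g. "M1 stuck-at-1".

M4 stuck-at-1

Fault-free values for test 1 (a=0, b=0, c=0): M1=1, M2=1, M3=1, M4=0, giving Y=0. Observed 1.
Test 1: faults giving observed 1 are {M4 stuck-at-1, M4 inverted output}.
Test 2 (a=0, b=1, c=1): fault-free M1=1, M2=0, M3=1, M4=1 → 1; observed 1. Eliminates M4 inverted output.
Only M4 stuck-at-1 is consistent with every test.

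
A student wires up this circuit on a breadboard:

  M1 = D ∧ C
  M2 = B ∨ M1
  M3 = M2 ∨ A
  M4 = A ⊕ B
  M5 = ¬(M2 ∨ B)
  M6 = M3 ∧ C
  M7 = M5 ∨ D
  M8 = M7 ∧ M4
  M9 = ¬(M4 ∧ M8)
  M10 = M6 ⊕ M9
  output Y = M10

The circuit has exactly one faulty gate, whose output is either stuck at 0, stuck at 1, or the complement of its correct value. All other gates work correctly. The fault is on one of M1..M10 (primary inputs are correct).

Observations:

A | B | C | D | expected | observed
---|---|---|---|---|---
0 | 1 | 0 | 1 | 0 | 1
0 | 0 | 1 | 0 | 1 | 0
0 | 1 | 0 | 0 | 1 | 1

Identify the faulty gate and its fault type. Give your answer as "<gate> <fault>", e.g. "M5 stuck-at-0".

M4 inverted output

Fault-free values for test 1 (A=0, B=1, C=0, D=1): M1=0, M2=1, M3=1, M4=1, M5=0, M6=0, M7=1, M8=1, M9=0, M10=0, giving Y=0. Observed 1.
Test 1: faults giving observed 1 are {M4 stuck-at-0, M4 inverted output, M6 stuck-at-1, M6 inverted output, M7 stuck-at-0, M7 inverted output, M8 stuck-at-0, M8 inverted output, M9 stuck-at-1, M9 inverted output, M10 stuck-at-1, M10 inverted output}.
Test 2 (A=0, B=0, C=1, D=0): fault-free M1=0, M2=0, M3=0, M4=0, M5=1, M6=0, M7=1, M8=0, M9=1, M10=1 → 1; observed 0. Eliminates M4 stuck-at-0, M7 stuck-at-0, M7 inverted output, M8 stuck-at-0, M8 inverted output, M9 stuck-at-1, M10 stuck-at-1.
Test 3 (A=0, B=1, C=0, D=0): fault-free M1=0, M2=1, M3=1, M4=1, M5=0, M6=0, M7=0, M8=0, M9=1, M10=1 → 1; observed 1. Eliminates M6 stuck-at-1, M6 inverted output, M9 inverted output, M10 inverted output.
Only M4 inverted output is consistent with every test.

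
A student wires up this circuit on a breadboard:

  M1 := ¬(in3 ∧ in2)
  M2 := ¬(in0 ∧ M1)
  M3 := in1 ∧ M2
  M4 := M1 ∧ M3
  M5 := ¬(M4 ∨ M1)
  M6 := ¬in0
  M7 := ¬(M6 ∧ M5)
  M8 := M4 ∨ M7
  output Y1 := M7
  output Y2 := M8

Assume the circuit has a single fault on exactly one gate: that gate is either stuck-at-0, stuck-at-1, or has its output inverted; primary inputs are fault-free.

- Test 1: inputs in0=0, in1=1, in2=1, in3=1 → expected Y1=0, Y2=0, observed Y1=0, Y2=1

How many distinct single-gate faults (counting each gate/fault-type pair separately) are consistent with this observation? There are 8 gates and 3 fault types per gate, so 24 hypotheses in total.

2

Fault-free: M1=0, M2=1, M3=1, M4=0, M5=1, M6=1, M7=0, M8=0 → Y1=0, Y2=0. Observed Y1=0, Y2=1.
  M1: none of the 3 fault types match ✗
  M2: none of the 3 fault types match ✗
  M3: none of the 3 fault types match ✗
  M4: none of the 3 fault types match ✗
  M5: none of the 3 fault types match ✗
  M6: none of the 3 fault types match ✗
  M7: none of the 3 fault types match ✗
  M8: stuck-at-1, inverted output ✓; others ✗
Consistent faults: {M8 stuck-at-1, M8 inverted output} — 2 in all.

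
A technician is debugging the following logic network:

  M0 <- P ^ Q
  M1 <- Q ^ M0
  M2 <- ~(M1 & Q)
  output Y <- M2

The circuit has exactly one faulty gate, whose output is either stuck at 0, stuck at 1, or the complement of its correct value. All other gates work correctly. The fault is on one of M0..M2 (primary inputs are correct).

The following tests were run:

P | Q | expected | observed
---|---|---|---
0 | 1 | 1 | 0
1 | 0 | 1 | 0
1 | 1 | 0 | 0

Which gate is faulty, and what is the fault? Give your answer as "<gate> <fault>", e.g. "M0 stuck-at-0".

M2 stuck-at-0

Fault-free values for test 1 (P=0, Q=1): M0=1, M1=0, M2=1, giving Y=1. Observed 0.
Test 1: faults giving observed 0 are {M0 stuck-at-0, M0 inverted output, M1 stuck-at-1, M1 inverted output, M2 stuck-at-0, M2 inverted output}.
Test 2 (P=1, Q=0): fault-free M0=1, M1=1, M2=1 → 1; observed 0. Eliminates M0 stuck-at-0, M0 inverted output, M1 stuck-at-1, M1 inverted output.
Test 3 (P=1, Q=1): fault-free M0=0, M1=1, M2=0 → 0; observed 0. Eliminates M2 inverted output.
Only M2 stuck-at-0 is consistent with every test.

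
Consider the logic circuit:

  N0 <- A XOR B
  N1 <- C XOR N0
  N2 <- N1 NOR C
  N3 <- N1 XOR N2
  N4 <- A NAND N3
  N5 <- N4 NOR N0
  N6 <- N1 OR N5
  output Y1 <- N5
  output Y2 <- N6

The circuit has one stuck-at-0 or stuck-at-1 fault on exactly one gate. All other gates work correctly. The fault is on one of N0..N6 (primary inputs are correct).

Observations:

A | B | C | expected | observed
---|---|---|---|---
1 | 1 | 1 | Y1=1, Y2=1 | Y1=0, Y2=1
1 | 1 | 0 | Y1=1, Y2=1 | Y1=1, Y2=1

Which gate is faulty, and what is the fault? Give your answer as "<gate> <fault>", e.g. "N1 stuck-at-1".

N2 stuck-at-1

Fault-free values for test 1 (A=1, B=1, C=1): N0=0, N1=1, N2=0, N3=1, N4=0, N5=1, N6=1, giving Y1=1, Y2=1. Observed Y1=0, Y2=1.
Test 1: faults giving observed Y1=0, Y2=1 are {N2 stuck-at-1, N3 stuck-at-0, N4 stuck-at-1, N5 stuck-at-0}.
Test 2 (A=1, B=1, C=0): fault-free N0=0, N1=0, N2=1, N3=1, N4=0, N5=1, N6=1 → Y1=1, Y2=1; observed Y1=1, Y2=1. Eliminates N3 stuck-at-0, N4 stuck-at-1, N5 stuck-at-0.
Only N2 stuck-at-1 is consistent with every test.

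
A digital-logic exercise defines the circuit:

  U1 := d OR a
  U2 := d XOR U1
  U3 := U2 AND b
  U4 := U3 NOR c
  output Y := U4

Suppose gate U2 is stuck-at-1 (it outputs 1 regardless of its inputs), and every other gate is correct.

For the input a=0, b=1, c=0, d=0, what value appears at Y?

Propagate with U2 forced: U1=0, U2=1 [stuck-at-1], U3=1, U4=0.
So Y = 0. (Without the fault it would be 1.)

0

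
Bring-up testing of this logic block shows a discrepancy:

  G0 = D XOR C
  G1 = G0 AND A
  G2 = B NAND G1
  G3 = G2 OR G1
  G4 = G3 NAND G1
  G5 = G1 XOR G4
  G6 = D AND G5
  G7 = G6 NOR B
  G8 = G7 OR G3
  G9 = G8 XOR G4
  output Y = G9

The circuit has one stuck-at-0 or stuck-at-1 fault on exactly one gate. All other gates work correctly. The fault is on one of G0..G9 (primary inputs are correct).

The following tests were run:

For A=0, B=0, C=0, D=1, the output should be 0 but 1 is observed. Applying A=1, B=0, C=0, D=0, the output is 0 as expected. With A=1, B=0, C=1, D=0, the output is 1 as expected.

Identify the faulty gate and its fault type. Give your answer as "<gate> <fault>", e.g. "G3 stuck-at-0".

G2 stuck-at-0

Fault-free values for test 1 (A=0, B=0, C=0, D=1): G0=1, G1=0, G2=1, G3=1, G4=1, G5=1, G6=1, G7=0, G8=1, G9=0, giving Y=0. Observed 1.
Test 1: faults giving observed 1 are {G1 stuck-at-1, G2 stuck-at-0, G3 stuck-at-0, G4 stuck-at-0, G8 stuck-at-0, G9 stuck-at-1}.
Test 2 (A=1, B=0, C=0, D=0): fault-free G0=0, G1=0, G2=1, G3=1, G4=1, G5=1, G6=0, G7=1, G8=1, G9=0 → 0; observed 0. Eliminates G1 stuck-at-1, G4 stuck-at-0, G8 stuck-at-0, G9 stuck-at-1.
Test 3 (A=1, B=0, C=1, D=0): fault-free G0=1, G1=1, G2=1, G3=1, G4=0, G5=1, G6=0, G7=1, G8=1, G9=1 → 1; observed 1. Eliminates G3 stuck-at-0.
Only G2 stuck-at-0 is consistent with every test.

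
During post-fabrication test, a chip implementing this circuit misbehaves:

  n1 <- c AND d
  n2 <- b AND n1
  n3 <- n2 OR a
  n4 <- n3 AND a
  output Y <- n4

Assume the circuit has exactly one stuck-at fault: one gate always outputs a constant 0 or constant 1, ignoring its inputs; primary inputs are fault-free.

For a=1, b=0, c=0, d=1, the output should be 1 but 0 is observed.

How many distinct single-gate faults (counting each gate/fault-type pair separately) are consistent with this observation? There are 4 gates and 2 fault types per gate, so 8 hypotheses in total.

2

Fault-free: n1=0, n2=0, n3=1, n4=1 → 1. Observed 0.
  n1 stuck-at-0: output 1 ✗
  n1 stuck-at-1: output 1 ✗
  n2 stuck-at-0: output 1 ✗
  n2 stuck-at-1: output 1 ✗
  n3 stuck-at-0: output 0 ✓
  n3 stuck-at-1: output 1 ✗
  n4 stuck-at-0: output 0 ✓
  n4 stuck-at-1: output 1 ✗
Consistent faults: {n3 stuck-at-0, n4 stuck-at-0} — 2 in all.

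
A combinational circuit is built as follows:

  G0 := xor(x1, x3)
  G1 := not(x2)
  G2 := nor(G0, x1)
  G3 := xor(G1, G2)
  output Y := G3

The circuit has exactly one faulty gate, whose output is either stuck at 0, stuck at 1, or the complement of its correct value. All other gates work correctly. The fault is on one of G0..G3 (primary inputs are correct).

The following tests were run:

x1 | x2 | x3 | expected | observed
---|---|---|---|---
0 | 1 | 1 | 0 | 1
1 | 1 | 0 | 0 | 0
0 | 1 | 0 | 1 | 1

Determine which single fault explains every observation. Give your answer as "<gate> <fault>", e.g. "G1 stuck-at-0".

Fault-free values for test 1 (x1=0, x2=1, x3=1): G0=1, G1=0, G2=0, G3=0, giving Y=0. Observed 1.
Test 1: faults giving observed 1 are {G0 stuck-at-0, G0 inverted output, G1 stuck-at-1, G1 inverted output, G2 stuck-at-1, G2 inverted output, G3 stuck-at-1, G3 inverted output}.
Test 2 (x1=1, x2=1, x3=0): fault-free G0=1, G1=0, G2=0, G3=0 → 0; observed 0. Eliminates G1 stuck-at-1, G1 inverted output, G2 stuck-at-1, G2 inverted output, G3 stuck-at-1, G3 inverted output.
Test 3 (x1=0, x2=1, x3=0): fault-free G0=0, G1=0, G2=1, G3=1 → 1; observed 1. Eliminates G0 inverted output.
Only G0 stuck-at-0 is consistent with every test.

G0 stuck-at-0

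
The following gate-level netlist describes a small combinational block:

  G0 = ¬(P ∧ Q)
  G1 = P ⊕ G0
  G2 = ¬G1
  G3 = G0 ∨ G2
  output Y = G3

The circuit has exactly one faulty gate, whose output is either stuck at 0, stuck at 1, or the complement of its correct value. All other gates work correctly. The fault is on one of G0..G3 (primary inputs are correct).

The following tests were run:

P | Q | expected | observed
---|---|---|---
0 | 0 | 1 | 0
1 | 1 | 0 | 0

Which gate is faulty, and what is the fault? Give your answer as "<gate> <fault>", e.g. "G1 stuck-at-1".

Fault-free values for test 1 (P=0, Q=0): G0=1, G1=1, G2=0, G3=1, giving Y=1. Observed 0.
Test 1: faults giving observed 0 are {G3 stuck-at-0, G3 inverted output}.
Test 2 (P=1, Q=1): fault-free G0=0, G1=1, G2=0, G3=0 → 0; observed 0. Eliminates G3 inverted output.
Only G3 stuck-at-0 is consistent with every test.

G3 stuck-at-0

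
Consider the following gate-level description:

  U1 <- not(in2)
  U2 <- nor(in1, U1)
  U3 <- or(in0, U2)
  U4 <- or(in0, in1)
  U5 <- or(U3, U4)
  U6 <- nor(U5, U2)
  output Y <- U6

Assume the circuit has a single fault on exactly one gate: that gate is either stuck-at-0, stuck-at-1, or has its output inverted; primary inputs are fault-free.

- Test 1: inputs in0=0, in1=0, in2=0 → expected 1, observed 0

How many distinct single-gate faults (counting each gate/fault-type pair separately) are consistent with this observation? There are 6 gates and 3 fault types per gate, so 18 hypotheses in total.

12

Fault-free: U1=1, U2=0, U3=0, U4=0, U5=0, U6=1 → 1. Observed 0.
  U1: stuck-at-0, inverted output ✓; others ✗
  U2: stuck-at-1, inverted output ✓; others ✗
  U3: stuck-at-1, inverted output ✓; others ✗
  U4: stuck-at-1, inverted output ✓; others ✗
  U5: stuck-at-1, inverted output ✓; others ✗
  U6: stuck-at-0, inverted output ✓; others ✗
Consistent faults: {U1 stuck-at-0, U1 inverted output, U2 stuck-at-1, U2 inverted output, U3 stuck-at-1, U3 inverted output, U4 stuck-at-1, U4 inverted output, U5 stuck-at-1, U5 inverted output, U6 stuck-at-0, U6 inverted output} — 12 in all.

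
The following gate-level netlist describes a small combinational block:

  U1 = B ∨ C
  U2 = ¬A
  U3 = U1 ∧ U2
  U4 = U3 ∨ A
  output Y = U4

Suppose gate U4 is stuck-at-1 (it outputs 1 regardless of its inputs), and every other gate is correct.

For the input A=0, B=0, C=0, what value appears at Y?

1

Propagate with U4 forced: U1=0, U2=1, U3=0, U4=1 [stuck-at-1].
So Y = 1. (Without the fault it would be 0.)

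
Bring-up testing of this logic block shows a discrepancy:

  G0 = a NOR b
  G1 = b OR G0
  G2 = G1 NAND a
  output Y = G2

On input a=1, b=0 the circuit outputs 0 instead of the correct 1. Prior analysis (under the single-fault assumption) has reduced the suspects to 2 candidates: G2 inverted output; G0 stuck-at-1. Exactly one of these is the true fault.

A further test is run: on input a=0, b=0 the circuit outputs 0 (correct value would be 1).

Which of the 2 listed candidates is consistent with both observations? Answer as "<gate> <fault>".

Evaluate each candidate on input a=0, b=0:
  G2 inverted output: G0=1, G1=1, G2=0 [inverted output] → 0 — matches
  G0 stuck-at-1: G0=1 [stuck-at-1], G1=1, G2=1 → 1 — eliminated
Only G2 inverted output reproduces the observed 0.

G2 inverted output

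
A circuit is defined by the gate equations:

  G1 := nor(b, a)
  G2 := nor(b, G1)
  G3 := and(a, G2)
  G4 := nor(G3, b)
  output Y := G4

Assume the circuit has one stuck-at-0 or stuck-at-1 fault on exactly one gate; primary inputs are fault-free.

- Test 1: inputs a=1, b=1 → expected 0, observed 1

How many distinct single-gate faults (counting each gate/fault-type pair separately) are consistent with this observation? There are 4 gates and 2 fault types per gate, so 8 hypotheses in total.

Fault-free: G1=0, G2=0, G3=0, G4=0 → 0. Observed 1.
  G1 stuck-at-0: output 0 ✗
  G1 stuck-at-1: output 0 ✗
  G2 stuck-at-0: output 0 ✗
  G2 stuck-at-1: output 0 ✗
  G3 stuck-at-0: output 0 ✗
  G3 stuck-at-1: output 0 ✗
  G4 stuck-at-0: output 0 ✗
  G4 stuck-at-1: output 1 ✓
Consistent faults: {G4 stuck-at-1} — 1 in all.

1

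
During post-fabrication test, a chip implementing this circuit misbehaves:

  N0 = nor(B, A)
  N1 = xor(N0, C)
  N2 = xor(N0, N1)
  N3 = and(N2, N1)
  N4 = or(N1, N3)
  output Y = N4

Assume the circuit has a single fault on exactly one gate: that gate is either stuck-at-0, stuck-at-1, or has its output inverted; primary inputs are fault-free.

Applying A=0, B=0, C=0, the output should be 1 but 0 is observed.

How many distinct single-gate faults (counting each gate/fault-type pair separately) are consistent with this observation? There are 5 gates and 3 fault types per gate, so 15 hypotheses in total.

Fault-free: N0=1, N1=1, N2=0, N3=0, N4=1 → 1. Observed 0.
  N0: stuck-at-0, inverted output ✓; others ✗
  N1: stuck-at-0, inverted output ✓; others ✗
  N2: none of the 3 fault types match ✗
  N3: none of the 3 fault types match ✗
  N4: stuck-at-0, inverted output ✓; others ✗
Consistent faults: {N0 stuck-at-0, N0 inverted output, N1 stuck-at-0, N1 inverted output, N4 stuck-at-0, N4 inverted output} — 6 in all.

6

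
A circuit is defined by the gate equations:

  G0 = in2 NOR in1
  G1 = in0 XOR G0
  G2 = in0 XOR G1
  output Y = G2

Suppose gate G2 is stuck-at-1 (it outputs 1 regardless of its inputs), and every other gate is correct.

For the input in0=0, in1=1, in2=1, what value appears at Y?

Propagate with G2 forced: G0=0, G1=0, G2=1 [stuck-at-1].
So Y = 1. (Without the fault it would be 0.)

1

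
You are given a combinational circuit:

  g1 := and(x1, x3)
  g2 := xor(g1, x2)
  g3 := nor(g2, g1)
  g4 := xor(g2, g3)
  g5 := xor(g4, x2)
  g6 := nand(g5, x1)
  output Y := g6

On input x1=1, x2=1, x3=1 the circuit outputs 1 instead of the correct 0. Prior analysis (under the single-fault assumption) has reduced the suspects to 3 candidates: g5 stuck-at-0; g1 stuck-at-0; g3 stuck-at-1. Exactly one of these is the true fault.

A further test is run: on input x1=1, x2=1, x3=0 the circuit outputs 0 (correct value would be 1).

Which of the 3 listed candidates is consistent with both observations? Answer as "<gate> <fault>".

Evaluate each candidate on input x1=1, x2=1, x3=0:
  g5 stuck-at-0: g1=0, g2=1, g3=0, g4=1, g5=0 [stuck-at-0], g6=1 → 1 — eliminated
  g1 stuck-at-0: g1=0 [stuck-at-0], g2=1, g3=0, g4=1, g5=0, g6=1 → 1 — eliminated
  g3 stuck-at-1: g1=0, g2=1, g3=1 [stuck-at-1], g4=0, g5=1, g6=0 → 0 — matches
Only g3 stuck-at-1 reproduces the observed 0.

g3 stuck-at-1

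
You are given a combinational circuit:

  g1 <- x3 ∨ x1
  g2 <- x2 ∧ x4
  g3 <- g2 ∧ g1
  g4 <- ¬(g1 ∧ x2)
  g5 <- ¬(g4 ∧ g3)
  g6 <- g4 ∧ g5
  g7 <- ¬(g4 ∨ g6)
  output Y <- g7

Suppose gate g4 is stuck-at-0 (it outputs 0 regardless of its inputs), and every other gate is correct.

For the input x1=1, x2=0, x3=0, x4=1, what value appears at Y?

Propagate with g4 forced: g1=1, g2=0, g3=0, g4=0 [stuck-at-0], g5=1, g6=0, g7=1.
So Y = 1. (Without the fault it would be 0.)

1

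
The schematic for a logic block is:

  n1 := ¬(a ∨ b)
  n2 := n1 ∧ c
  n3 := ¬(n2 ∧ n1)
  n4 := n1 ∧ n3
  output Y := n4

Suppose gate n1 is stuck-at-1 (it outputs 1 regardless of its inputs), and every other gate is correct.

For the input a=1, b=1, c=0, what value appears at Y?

Propagate with n1 forced: n1=1 [stuck-at-1], n2=0, n3=1, n4=1.
So Y = 1. (Without the fault it would be 0.)

1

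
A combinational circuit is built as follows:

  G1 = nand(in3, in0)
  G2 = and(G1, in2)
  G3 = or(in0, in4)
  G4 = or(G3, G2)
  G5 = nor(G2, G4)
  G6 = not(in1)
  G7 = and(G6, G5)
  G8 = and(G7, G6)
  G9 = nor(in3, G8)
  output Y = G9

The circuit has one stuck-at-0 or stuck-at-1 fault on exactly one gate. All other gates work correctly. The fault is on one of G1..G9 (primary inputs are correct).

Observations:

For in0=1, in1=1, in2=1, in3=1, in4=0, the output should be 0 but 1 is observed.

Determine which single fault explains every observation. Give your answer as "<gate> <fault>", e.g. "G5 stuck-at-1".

G9 stuck-at-1

Fault-free values for test 1 (in0=1, in1=1, in2=1, in3=1, in4=0): G1=0, G2=0, G3=1, G4=1, G5=0, G6=0, G7=0, G8=0, G9=0, giving Y=0. Observed 1.
Test 1: faults giving observed 1 are {G9 stuck-at-1}.
Only G9 stuck-at-1 is consistent with every test.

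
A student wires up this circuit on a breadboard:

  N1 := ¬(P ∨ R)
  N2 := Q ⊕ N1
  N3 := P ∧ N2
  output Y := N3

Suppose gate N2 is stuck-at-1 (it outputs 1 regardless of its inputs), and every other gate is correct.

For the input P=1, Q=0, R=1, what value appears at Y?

1

Propagate with N2 forced: N1=0, N2=1 [stuck-at-1], N3=1.
So Y = 1. (Without the fault it would be 0.)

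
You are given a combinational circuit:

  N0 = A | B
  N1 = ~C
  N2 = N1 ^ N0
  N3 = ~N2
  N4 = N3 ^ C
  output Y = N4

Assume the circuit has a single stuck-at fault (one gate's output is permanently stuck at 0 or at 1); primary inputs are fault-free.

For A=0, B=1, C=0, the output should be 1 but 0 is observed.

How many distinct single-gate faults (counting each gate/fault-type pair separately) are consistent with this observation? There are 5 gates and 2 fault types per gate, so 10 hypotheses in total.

5

Fault-free: N0=1, N1=1, N2=0, N3=1, N4=1 → 1. Observed 0.
  N0 stuck-at-0: output 0 ✓
  N0 stuck-at-1: output 1 ✗
  N1 stuck-at-0: output 0 ✓
  N1 stuck-at-1: output 1 ✗
  N2 stuck-at-0: output 1 ✗
  N2 stuck-at-1: output 0 ✓
  N3 stuck-at-0: output 0 ✓
  N3 stuck-at-1: output 1 ✗
  N4 stuck-at-0: output 0 ✓
  N4 stuck-at-1: output 1 ✗
Consistent faults: {N0 stuck-at-0, N1 stuck-at-0, N2 stuck-at-1, N3 stuck-at-0, N4 stuck-at-0} — 5 in all.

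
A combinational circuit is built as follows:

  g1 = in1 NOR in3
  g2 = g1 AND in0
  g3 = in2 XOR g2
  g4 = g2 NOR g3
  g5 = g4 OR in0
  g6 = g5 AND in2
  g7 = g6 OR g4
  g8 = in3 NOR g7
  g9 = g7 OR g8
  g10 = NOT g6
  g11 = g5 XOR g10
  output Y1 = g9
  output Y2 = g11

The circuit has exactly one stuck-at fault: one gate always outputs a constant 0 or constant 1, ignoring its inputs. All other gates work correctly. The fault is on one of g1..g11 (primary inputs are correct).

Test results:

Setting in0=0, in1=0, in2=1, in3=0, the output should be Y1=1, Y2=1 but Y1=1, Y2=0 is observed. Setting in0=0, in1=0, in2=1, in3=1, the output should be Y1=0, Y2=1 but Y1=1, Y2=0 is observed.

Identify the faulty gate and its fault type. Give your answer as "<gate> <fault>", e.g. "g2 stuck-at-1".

g6 stuck-at-1

Fault-free values for test 1 (in0=0, in1=0, in2=1, in3=0): g1=1, g2=0, g3=1, g4=0, g5=0, g6=0, g7=0, g8=1, g9=1, g10=1, g11=1, giving Y1=1, Y2=1. Observed Y1=1, Y2=0.
Test 1: faults giving observed Y1=1, Y2=0 are {g6 stuck-at-1, g10 stuck-at-0, g11 stuck-at-0}.
Test 2 (in0=0, in1=0, in2=1, in3=1): fault-free g1=0, g2=0, g3=1, g4=0, g5=0, g6=0, g7=0, g8=0, g9=0, g10=1, g11=1 → Y1=0, Y2=1; observed Y1=1, Y2=0. Eliminates g10 stuck-at-0, g11 stuck-at-0.
Only g6 stuck-at-1 is consistent with every test.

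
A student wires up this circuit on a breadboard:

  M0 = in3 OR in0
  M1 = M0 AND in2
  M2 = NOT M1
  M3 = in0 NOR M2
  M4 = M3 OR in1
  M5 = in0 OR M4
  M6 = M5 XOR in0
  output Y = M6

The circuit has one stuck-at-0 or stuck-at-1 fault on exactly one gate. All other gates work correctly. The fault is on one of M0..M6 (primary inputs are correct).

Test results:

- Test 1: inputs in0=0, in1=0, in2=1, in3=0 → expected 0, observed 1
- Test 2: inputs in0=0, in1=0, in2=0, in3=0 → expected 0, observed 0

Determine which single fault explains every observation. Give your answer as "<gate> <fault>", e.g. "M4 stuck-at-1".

Fault-free values for test 1 (in0=0, in1=0, in2=1, in3=0): M0=0, M1=0, M2=1, M3=0, M4=0, M5=0, M6=0, giving Y=0. Observed 1.
Test 1: faults giving observed 1 are {M0 stuck-at-1, M1 stuck-at-1, M2 stuck-at-0, M3 stuck-at-1, M4 stuck-at-1, M5 stuck-at-1, M6 stuck-at-1}.
Test 2 (in0=0, in1=0, in2=0, in3=0): fault-free M0=0, M1=0, M2=1, M3=0, M4=0, M5=0, M6=0 → 0; observed 0. Eliminates M1 stuck-at-1, M2 stuck-at-0, M3 stuck-at-1, M4 stuck-at-1, M5 stuck-at-1, M6 stuck-at-1.
Only M0 stuck-at-1 is consistent with every test.

M0 stuck-at-1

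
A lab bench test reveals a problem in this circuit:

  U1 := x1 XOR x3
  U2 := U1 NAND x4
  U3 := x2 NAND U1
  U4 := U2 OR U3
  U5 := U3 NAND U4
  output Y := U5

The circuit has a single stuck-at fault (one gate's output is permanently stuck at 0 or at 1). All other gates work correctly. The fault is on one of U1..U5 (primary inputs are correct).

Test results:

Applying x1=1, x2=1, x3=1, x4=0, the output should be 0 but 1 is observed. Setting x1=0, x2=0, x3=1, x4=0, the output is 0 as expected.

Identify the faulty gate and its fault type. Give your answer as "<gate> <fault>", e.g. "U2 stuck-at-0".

U1 stuck-at-1

Fault-free values for test 1 (x1=1, x2=1, x3=1, x4=0): U1=0, U2=1, U3=1, U4=1, U5=0, giving Y=0. Observed 1.
Test 1: faults giving observed 1 are {U1 stuck-at-1, U3 stuck-at-0, U4 stuck-at-0, U5 stuck-at-1}.
Test 2 (x1=0, x2=0, x3=1, x4=0): fault-free U1=1, U2=1, U3=1, U4=1, U5=0 → 0; observed 0. Eliminates U3 stuck-at-0, U4 stuck-at-0, U5 stuck-at-1.
Only U1 stuck-at-1 is consistent with every test.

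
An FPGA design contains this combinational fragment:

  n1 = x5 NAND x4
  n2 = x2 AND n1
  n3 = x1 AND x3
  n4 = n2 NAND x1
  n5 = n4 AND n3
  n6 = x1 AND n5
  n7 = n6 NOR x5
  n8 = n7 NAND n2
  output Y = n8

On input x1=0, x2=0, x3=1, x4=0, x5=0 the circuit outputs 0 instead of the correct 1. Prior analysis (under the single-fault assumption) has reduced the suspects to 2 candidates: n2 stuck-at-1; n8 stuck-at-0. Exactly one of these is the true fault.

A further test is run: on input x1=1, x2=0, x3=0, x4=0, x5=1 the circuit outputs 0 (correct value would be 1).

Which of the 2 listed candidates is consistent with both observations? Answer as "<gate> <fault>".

Evaluate each candidate on input x1=1, x2=0, x3=0, x4=0, x5=1:
  n2 stuck-at-1: n1=1, n2=1 [stuck-at-1], n3=0, n4=0, n5=0, n6=0, n7=0, n8=1 → 1 — eliminated
  n8 stuck-at-0: n1=1, n2=0, n3=0, n4=1, n5=0, n6=0, n7=0, n8=0 [stuck-at-0] → 0 — matches
Only n8 stuck-at-0 reproduces the observed 0.

n8 stuck-at-0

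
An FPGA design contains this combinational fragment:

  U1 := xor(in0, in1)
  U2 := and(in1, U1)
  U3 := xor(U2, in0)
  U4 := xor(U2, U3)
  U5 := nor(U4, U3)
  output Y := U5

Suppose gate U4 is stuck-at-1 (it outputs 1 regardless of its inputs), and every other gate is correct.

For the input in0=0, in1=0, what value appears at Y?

Propagate with U4 forced: U1=0, U2=0, U3=0, U4=1 [stuck-at-1], U5=0.
So Y = 0. (Without the fault it would be 1.)

0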